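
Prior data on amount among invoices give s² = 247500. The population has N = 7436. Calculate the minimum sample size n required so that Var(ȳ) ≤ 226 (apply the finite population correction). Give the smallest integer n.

955

Without fpc, n₀ = s²/D = 247500/226 = 1095.1327.
With fpc, (1 − n/N)·s²/n ≤ D requires n ≥ n₀/(1 + n₀/N) = 1095.1327/(1 + 1095.1327/7436) = 954.5516.
Rounding up, n = 955.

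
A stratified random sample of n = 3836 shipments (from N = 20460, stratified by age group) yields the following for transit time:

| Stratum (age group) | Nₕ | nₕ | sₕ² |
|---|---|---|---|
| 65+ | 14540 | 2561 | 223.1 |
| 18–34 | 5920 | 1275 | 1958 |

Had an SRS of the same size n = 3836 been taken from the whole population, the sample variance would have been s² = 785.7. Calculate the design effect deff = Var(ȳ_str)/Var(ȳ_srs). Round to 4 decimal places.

0.8240

Var(ȳ_str) = Σ Wₕ²(1−fₕ)sₕ²/nₕ with Wₕ = Nₕ/20460:
  65+: (14540/20460)²·(1−2561/14540)·223.1/2561 = 0.036246302
  18–34: (5920/20460)²·(1−1275/5920)·1958/1275 = 0.10087851
  → Var(ȳ_str) = 0.13712481.
Var(ȳ_srs) = (1 − 3836/20460)·785.7/3836 = 0.16642097.
deff = 0.13712481 / 0.16642097 = 0.8240.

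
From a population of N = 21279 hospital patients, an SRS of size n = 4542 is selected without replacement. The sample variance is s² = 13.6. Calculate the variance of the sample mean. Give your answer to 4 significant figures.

0.002355

Under SRS without replacement, Var(ȳ) = (1 − f)·s²/n with f = n/N = 4542/21279 = 0.21344988.
Var(ȳ) = (1 − 0.21344988)·13.6/4542 = 0.78655012·0.0029942756 = 0.0023551479.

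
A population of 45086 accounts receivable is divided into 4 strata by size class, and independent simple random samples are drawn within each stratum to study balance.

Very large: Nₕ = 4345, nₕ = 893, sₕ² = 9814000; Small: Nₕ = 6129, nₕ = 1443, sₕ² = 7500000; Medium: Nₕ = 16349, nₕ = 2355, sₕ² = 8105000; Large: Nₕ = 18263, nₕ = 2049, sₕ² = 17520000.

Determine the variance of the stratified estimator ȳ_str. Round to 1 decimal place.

Var(ȳ_str) = Σₕ Wₕ²(1 − fₕ)sₕ²/nₕ with Wₕ = Nₕ/N, N = 45086.
Very large: Wₕ = 0.09637138; term = 0.09637138²·(1 − 0.20552359)·9814000/893 = 81.090831.
Small: Wₕ = 0.13594020; term = 0.13594020²·(1 − 0.23543808)·7500000/1443 = 73.435055.
Medium: Wₕ = 0.36261811; term = 0.36261811²·(1 − 0.14404551)·8105000/2355 = 387.35731.
Large: Wₕ = 0.40507031; term = 0.40507031²·(1 − 0.11219405)·17520000/2049 = 1245.5783.
Sum = 1787.4615.

1787.5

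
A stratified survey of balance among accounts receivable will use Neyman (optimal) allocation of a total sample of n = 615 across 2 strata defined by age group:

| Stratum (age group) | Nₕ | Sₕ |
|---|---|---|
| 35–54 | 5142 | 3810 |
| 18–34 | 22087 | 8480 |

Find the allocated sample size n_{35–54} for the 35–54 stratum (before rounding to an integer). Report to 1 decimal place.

Neyman allocation: nₕ = n·NₕSₕ / Σⱼ NⱼSⱼ.
Σ NⱼSⱼ = 5142·3810 + 22087·8480 = 2.0688878 × 10^8.
n_{35–54} = 615·5142·3810 / (2.0688878 × 10^8) = 58.2.

58.2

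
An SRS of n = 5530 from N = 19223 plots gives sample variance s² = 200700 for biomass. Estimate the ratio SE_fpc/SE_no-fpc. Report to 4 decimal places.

0.8440

f = n/N = 5530/19223 = 0.28767622.
SE_no-fpc = √(s²/n) = 6.0243628; SE_fpc = √((1−f)s²/n) = 5.0845186.
Ratio = √(1−f) = 0.84399276.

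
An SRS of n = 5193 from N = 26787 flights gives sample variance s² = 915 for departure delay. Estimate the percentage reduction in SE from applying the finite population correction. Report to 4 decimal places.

10.2149

f = n/N = 5193/26787 = 0.19386269.
SE_no-fpc = √(s²/n) = 0.41976032; SE_fpc = √((1−f)s²/n) = 0.37688243.
Ratio = √(1−f) = 0.89785149. Reduction = 100·(1 − 0.89785149) = 10.2149%.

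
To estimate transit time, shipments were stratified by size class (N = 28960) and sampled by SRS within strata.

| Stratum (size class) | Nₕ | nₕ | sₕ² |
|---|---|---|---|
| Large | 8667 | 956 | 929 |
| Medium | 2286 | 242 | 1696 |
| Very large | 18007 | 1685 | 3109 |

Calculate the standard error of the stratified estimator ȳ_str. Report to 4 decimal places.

Var(ȳ_str) = Σₕ Wₕ²(1 − fₕ)sₕ²/nₕ with Wₕ = Nₕ/N, N = 28960.
Large: Wₕ = 0.29927486; term = 0.29927486²·(1 − 0.11030345)·929/956 = 0.077435518.
Medium: Wₕ = 0.07893646; term = 0.07893646²·(1 − 0.10586177)·1696/242 = 0.039045455.
Very large: Wₕ = 0.62178867; term = 0.62178867²·(1 − 0.09357472)·3109/1685 = 0.64660408.
Sum = 0.76308505.
SE = √(0.76308505) = 0.8735.

0.8735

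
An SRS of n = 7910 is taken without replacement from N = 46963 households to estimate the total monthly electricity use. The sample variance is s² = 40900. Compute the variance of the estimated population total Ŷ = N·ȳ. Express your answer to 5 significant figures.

Var(Ŷ) = N²·Var(ȳ) = N²·(1 − n/N)·s²/n.
f = 7910/46963 = 0.16843047; Var(ȳ) = 0.83156953·40900/7910 = 4.2997717.
Var(Ŷ) = 46963² · 4.2997717 = 9.483247 × 10^9.

9.4832 × 10^9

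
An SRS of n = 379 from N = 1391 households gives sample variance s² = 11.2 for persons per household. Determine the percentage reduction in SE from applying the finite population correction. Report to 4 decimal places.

14.7044

f = n/N = 379/1391 = 0.27246585.
SE_no-fpc = √(s²/n) = 0.17190536; SE_fpc = √((1−f)s²/n) = 0.14662773.
Ratio = √(1−f) = 0.85295612. Reduction = 100·(1 − 0.85295612) = 14.7044%.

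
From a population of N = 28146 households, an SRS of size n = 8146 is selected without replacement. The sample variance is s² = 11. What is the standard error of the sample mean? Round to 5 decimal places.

0.03098

Under SRS without replacement, Var(ȳ) = (1 − f)·s²/n with f = n/N = 8146/28146 = 0.28941946.
Var(ȳ) = (1 − 0.28941946)·11/8146 = 0.71058054·0.001350356 = 9.595367 × 10^-4.
SE(ȳ) = √(9.595367 × 10^-4) = 0.03098.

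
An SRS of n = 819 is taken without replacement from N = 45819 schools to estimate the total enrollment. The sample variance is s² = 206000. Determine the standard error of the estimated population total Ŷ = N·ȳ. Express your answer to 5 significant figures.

720150

Var(Ŷ) = N²·Var(ȳ) = N²·(1 − n/N)·s²/n.
f = 819/45819 = 0.01787468; Var(ȳ) = 0.98212532·206000/819 = 247.0303.
Var(Ŷ) = 45819² · 247.0303 = 5.1861066 × 10^11.
SE(Ŷ) = √(5.1861066 × 10^11) = 720150.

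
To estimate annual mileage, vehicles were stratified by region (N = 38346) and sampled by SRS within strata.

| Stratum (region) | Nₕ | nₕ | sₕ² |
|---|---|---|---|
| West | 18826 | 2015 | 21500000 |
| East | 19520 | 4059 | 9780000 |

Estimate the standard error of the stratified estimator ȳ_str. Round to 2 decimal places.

Var(ȳ_str) = Σₕ Wₕ²(1 − fₕ)sₕ²/nₕ with Wₕ = Nₕ/N, N = 38346.
West: Wₕ = 0.49095082; term = 0.49095082²·(1 − 0.10703283)·21500000/2015 = 2296.5446.
East: Wₕ = 0.50904918; term = 0.50904918²·(1 − 0.20794057)·9780000/4059 = 494.53503.
Sum = 2791.0796.
SE = √(2791.0796) = 52.83.

52.83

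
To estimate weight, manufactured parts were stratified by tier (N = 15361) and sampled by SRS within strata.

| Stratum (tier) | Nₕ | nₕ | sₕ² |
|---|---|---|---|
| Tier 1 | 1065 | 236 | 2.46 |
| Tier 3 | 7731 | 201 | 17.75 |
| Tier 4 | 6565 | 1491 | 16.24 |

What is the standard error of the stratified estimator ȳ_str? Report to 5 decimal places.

0.15285

Var(ȳ_str) = Σₕ Wₕ²(1 − fₕ)sₕ²/nₕ with Wₕ = Nₕ/N, N = 15361.
Tier 1: Wₕ = 0.06933142; term = 0.06933142²·(1 − 0.22159624)·2.46/236 = 3.9002124 × 10^-5.
Tier 3: Wₕ = 0.50328755; term = 0.50328755²·(1 − 0.02599922)·17.75/201 = 0.021786826.
Tier 4: Wₕ = 0.42738103; term = 0.42738103²·(1 − 0.22711348)·16.24/1491 = 0.0015376397.
Sum = 0.023363468.
SE = √(0.023363468) = 0.15285.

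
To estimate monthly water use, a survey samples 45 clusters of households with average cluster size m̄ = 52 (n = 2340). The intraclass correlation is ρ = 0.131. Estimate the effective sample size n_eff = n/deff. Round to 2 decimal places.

304.65

deff = 1 + (52 − 1)·0.131 = 1 + 6.681 = 7.681.
n_eff = 2340 / 7.681 = 304.65.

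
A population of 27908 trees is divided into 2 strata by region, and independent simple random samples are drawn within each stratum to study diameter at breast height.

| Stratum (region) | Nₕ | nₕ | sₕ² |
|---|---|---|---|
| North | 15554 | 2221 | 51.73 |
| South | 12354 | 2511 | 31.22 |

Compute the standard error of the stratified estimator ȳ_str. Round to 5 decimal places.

Var(ȳ_str) = Σₕ Wₕ²(1 − fₕ)sₕ²/nₕ with Wₕ = Nₕ/N, N = 27908.
North: Wₕ = 0.55733123; term = 0.55733123²·(1 − 0.14279285)·51.73/2221 = 0.0062016388.
South: Wₕ = 0.44266877; term = 0.44266877²·(1 − 0.20325401)·31.22/2511 = 0.0019411712.
Sum = 0.00814281.
SE = √(0.00814281) = 0.09024.

0.09024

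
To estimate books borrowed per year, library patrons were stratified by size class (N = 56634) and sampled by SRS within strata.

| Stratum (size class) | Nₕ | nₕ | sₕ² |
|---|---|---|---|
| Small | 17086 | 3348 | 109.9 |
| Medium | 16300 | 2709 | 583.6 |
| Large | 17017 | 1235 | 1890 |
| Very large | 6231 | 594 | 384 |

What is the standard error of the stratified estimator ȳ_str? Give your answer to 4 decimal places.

Var(ȳ_str) = Σₕ Wₕ²(1 − fₕ)sₕ²/nₕ with Wₕ = Nₕ/N, N = 56634.
Small: Wₕ = 0.30169156; term = 0.30169156²·(1 − 0.19594990)·109.9/3348 = 0.0024022693.
Medium: Wₕ = 0.28781297; term = 0.28781297²·(1 − 0.16619632)·583.6/2709 = 0.014879585.
Large: Wₕ = 0.30047321; term = 0.30047321²·(1 − 0.07257448)·1890/1235 = 0.1281402.
Very large: Wₕ = 0.11002225; term = 0.11002225²·(1 − 0.09532980)·384/594 = 0.0070793941.
Sum = 0.15250145.
SE = √(0.15250145) = 0.3905.

0.3905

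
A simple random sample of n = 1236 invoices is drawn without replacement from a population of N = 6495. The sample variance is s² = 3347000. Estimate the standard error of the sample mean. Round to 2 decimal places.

Under SRS without replacement, Var(ȳ) = (1 − f)·s²/n with f = n/N = 1236/6495 = 0.19030023.
Var(ȳ) = (1 − 0.19030023)·3347000/1236 = 0.80969977·2707.9288 = 2192.6093.
SE(ȳ) = √(2192.6093) = 46.83.

46.83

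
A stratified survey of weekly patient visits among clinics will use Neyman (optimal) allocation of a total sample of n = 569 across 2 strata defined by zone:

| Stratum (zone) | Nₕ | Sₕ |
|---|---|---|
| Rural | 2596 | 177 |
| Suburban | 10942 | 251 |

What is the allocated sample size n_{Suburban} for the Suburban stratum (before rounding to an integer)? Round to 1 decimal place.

487.4

Neyman allocation: nₕ = n·NₕSₕ / Σⱼ NⱼSⱼ.
Σ NⱼSⱼ = 2596·177 + 10942·251 = 3.205934 × 10^6.
n_{Suburban} = 569·10942·251 / (3.205934 × 10^6) = 487.4.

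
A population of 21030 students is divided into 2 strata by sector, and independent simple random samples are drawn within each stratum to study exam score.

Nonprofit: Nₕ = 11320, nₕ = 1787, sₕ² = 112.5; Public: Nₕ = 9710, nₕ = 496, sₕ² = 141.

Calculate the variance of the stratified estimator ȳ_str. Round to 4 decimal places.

0.0729

Var(ȳ_str) = Σₕ Wₕ²(1 − fₕ)sₕ²/nₕ with Wₕ = Nₕ/N, N = 21030.
Nonprofit: Wₕ = 0.53827865; term = 0.53827865²·(1 − 0.15786219)·112.5/1787 = 0.015361211.
Public: Wₕ = 0.46172135; term = 0.46172135²·(1 − 0.05108136)·141/496 = 0.057507744.
Sum = 0.072868955.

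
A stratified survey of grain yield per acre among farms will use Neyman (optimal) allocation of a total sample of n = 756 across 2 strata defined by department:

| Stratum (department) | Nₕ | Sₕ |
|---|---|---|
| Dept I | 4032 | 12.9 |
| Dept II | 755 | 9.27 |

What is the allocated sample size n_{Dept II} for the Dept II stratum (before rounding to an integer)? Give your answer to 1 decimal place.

Neyman allocation: nₕ = n·NₕSₕ / Σⱼ NⱼSⱼ.
Σ NⱼSⱼ = 4032·12.9 + 755·9.27 = 59011.65.
n_{Dept II} = 756·755·9.27 / 59011.65 = 89.7.

89.7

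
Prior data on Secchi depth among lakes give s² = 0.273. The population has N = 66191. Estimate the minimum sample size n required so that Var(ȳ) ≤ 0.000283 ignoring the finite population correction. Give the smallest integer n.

Without fpc, n₀ = s²/D = 0.273/0.000283 = 964.6643.
Rounding up, n = 965.

965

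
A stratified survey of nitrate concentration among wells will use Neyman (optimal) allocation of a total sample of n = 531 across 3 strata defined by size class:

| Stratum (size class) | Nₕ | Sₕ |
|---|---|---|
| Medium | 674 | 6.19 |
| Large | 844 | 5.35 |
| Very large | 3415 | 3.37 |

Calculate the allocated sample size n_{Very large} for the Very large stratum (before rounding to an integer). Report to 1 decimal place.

302.6

Neyman allocation: nₕ = n·NₕSₕ / Σⱼ NⱼSⱼ.
Σ NⱼSⱼ = 674·6.19 + 844·5.35 + 3415·3.37 = 20196.01.
n_{Very large} = 531·3415·3.37 / 20196.01 = 302.6.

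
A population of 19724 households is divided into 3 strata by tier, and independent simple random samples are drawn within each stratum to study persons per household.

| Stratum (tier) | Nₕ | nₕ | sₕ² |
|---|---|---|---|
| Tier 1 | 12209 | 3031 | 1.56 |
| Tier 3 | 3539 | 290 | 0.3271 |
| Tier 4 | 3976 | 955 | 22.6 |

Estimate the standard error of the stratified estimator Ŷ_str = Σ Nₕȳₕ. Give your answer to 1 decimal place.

Var(Ŷ_str) = Σₕ Nₕ²(1 − fₕ)sₕ²/nₕ.
Tier 1: 12209²·(1 − 3031/12209)·1.56/3031 = 57672.239.
Tier 3: 3539²·(1 − 290/3539)·0.3271/290 = 12969.189.
Tier 4: 3976²·(1 − 955/3976)·22.6/955 = 284251.11.
Sum = 354892.54.
SE = √(354892.54) = 595.7.

595.7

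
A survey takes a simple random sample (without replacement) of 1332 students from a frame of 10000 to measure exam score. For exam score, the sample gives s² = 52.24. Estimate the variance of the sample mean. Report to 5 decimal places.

0.03400

Under SRS without replacement, Var(ȳ) = (1 − f)·s²/n with f = n/N = 1332/10000 = 0.13320000.
Var(ȳ) = (1 − 0.13320000)·52.24/1332 = 0.86680000·0.039219219 = 0.033995219.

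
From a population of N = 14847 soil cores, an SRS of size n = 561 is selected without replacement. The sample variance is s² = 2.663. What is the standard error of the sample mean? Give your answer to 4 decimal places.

Under SRS without replacement, Var(ȳ) = (1 − f)·s²/n with f = n/N = 561/14847 = 0.03778541.
Var(ȳ) = (1 − 0.03778541)·2.663/561 = 0.96221459·0.0047468806 = 0.0045675177.
SE(ȳ) = √(0.0045675177) = 0.0676.

0.0676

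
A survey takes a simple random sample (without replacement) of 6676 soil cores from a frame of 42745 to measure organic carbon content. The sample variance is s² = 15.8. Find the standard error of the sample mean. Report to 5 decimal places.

Under SRS without replacement, Var(ȳ) = (1 − f)·s²/n with f = n/N = 6676/42745 = 0.15618201.
Var(ȳ) = (1 − 0.15618201)·15.8/6676 = 0.84381799·0.0023666866 = 0.0019970528.
SE(ȳ) = √(0.0019970528) = 0.04469.

0.04469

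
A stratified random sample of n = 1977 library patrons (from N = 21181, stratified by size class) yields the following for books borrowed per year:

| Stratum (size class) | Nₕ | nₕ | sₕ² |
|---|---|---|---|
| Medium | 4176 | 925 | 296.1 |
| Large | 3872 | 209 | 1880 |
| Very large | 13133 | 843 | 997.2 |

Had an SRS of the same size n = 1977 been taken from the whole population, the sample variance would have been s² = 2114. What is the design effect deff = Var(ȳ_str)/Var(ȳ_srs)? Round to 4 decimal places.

Var(ȳ_str) = Σ Wₕ²(1−fₕ)sₕ²/nₕ with Wₕ = Nₕ/21181:
  Medium: (4176/21181)²·(1−925/4176)·296.1/925 = 0.0096868196
  Large: (3872/21181)²·(1−209/3872)·1880/209 = 0.28437467
  Very large: (13133/21181)²·(1−843/13133)·997.2/843 = 0.42557646
  → Var(ȳ_str) = 0.71963795.
Var(ȳ_srs) = (1 − 1977/21181)·2114/1977 = 0.96949048.
deff = 0.71963795 / 0.96949048 = 0.7423.

0.7423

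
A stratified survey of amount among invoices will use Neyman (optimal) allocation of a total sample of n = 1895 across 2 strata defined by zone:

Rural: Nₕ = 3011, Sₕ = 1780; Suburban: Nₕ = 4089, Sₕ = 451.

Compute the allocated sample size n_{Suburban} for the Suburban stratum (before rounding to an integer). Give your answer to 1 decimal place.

Neyman allocation: nₕ = n·NₕSₕ / Σⱼ NⱼSⱼ.
Σ NⱼSⱼ = 3011·1780 + 4089·451 = 7.203719 × 10^6.
n_{Suburban} = 1895·4089·451 / (7.203719 × 10^6) = 485.1.

485.1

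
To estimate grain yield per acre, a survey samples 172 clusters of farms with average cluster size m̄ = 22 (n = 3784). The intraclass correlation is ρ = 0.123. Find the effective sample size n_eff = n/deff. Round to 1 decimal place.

deff = 1 + (22 − 1)·0.123 = 1 + 2.583 = 3.583.
n_eff = 3784 / 3.583 = 1056.1.

1056.1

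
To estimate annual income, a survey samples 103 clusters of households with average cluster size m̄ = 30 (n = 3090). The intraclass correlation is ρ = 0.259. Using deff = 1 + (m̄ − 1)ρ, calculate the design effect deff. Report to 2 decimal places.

8.51

deff = 1 + (30 − 1)·0.259 = 1 + 7.511 = 8.511.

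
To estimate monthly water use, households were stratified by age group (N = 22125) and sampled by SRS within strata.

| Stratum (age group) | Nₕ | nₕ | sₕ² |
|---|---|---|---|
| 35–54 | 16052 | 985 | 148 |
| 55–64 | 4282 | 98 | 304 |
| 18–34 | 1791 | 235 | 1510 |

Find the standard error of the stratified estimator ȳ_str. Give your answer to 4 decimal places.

0.4737

Var(ȳ_str) = Σₕ Wₕ²(1 − fₕ)sₕ²/nₕ with Wₕ = Nₕ/N, N = 22125.
35–54: Wₕ = 0.72551412; term = 0.72551412²·(1 − 0.06136307)·148/985 = 0.074236052.
55–64: Wₕ = 0.19353672; term = 0.19353672²·(1 − 0.02288650)·304/98 = 0.11353226.
18–34: Wₕ = 0.08094915; term = 0.08094915²·(1 − 0.13121161)·1510/235 = 0.036580337.
Sum = 0.22434865.
SE = √(0.22434865) = 0.4737.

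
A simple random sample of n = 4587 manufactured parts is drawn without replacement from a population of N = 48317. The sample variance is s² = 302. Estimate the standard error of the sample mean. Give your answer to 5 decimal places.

0.24411

Under SRS without replacement, Var(ȳ) = (1 − f)·s²/n with f = n/N = 4587/48317 = 0.09493553.
Var(ȳ) = (1 − 0.09493553)·302/4587 = 0.90506447·0.065838239 = 0.05958785.
SE(ȳ) = √(0.05958785) = 0.24411.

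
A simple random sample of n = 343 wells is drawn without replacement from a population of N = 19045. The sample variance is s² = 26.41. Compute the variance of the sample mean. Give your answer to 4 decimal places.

0.0756

Under SRS without replacement, Var(ȳ) = (1 − f)·s²/n with f = n/N = 343/19045 = 0.01800998.
Var(ȳ) = (1 − 0.01800998)·26.41/343 = 0.98199002·0.076997085 = 0.075610369.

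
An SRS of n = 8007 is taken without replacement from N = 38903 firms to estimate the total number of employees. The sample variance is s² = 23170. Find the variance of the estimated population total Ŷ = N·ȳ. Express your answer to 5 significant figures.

3.4781 × 10^9

Var(Ŷ) = N²·Var(ȳ) = N²·(1 − n/N)·s²/n.
f = 8007/38903 = 0.20581960; Var(ȳ) = 0.79418040·23170/8007 = 2.2981341.
Var(Ŷ) = 38903² · 2.2981341 = 3.4780959 × 10^9.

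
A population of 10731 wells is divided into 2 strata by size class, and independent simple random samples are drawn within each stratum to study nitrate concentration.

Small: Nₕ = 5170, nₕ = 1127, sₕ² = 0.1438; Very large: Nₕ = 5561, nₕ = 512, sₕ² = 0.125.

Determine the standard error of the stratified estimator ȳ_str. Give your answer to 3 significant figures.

Var(ȳ_str) = Σₕ Wₕ²(1 − fₕ)sₕ²/nₕ with Wₕ = Nₕ/N, N = 10731.
Small: Wₕ = 0.48178175; term = 0.48178175²·(1 − 0.21798839)·0.1438/1127 = 2.316055 × 10^-5.
Very large: Wₕ = 0.51821825; term = 0.51821825²·(1 − 0.09206977)·0.125/512 = 5.9527539 × 10^-5.
Sum = 8.2688089 × 10^-5.
SE = √(8.2688089 × 10^-5) = 0.00909.

0.00909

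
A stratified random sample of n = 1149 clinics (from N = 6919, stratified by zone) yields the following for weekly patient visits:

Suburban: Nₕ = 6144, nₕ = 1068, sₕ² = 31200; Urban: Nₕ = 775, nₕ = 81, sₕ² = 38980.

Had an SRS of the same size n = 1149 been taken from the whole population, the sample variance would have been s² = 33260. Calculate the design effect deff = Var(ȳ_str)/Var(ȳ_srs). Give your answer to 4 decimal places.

Var(ȳ_str) = Σ Wₕ²(1−fₕ)sₕ²/nₕ with Wₕ = Nₕ/6919:
  Suburban: (6144/6919)²·(1−1068/6144)·31200/1068 = 19.031346
  Urban: (775/6919)²·(1−81/775)·38980/81 = 5.4066882
  → Var(ȳ_str) = 24.438034.
Var(ȳ_srs) = (1 − 1149/6919)·33260/1149 = 24.139857.
deff = 24.438034 / 24.139857 = 1.0124.

1.0124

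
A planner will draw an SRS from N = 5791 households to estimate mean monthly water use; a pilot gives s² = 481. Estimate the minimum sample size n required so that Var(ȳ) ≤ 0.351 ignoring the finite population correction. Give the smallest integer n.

1371

Without fpc, n₀ = s²/D = 481/0.351 = 1370.3704.
Rounding up, n = 1371.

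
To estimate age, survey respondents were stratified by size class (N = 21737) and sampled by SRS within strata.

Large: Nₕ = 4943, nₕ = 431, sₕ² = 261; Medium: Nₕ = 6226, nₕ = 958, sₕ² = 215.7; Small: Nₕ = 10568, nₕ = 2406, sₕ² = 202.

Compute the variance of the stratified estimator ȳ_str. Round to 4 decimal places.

Var(ȳ_str) = Σₕ Wₕ²(1 − fₕ)sₕ²/nₕ with Wₕ = Nₕ/N, N = 21737.
Large: Wₕ = 0.22740029; term = 0.22740029²·(1 − 0.08719401)·261/431 = 0.028584048.
Medium: Wₕ = 0.28642407; term = 0.28642407²·(1 − 0.15387086)·215.7/958 = 0.015629328.
Small: Wₕ = 0.48617565; term = 0.48617565²·(1 − 0.22766843)·202/2406 = 0.015326604.
Sum = 0.05953998.

0.0595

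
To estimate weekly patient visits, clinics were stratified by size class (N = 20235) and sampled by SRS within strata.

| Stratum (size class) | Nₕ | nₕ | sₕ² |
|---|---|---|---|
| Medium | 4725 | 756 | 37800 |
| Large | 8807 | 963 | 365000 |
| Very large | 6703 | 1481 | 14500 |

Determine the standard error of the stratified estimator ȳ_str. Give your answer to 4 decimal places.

Var(ȳ_str) = Σₕ Wₕ²(1 − fₕ)sₕ²/nₕ with Wₕ = Nₕ/N, N = 20235.
Medium: Wₕ = 0.23350630; term = 0.23350630²·(1 − 0.16000000)·37800/756 = 2.2900581.
Large: Wₕ = 0.43523598; term = 0.43523598²·(1 − 0.10934484)·365000/963 = 63.94782.
Very large: Wₕ = 0.33125772; term = 0.33125772²·(1 − 0.22094585)·14500/1481 = 0.83697524.
Sum = 67.074853.
SE = √(67.074853) = 8.1899.

8.1899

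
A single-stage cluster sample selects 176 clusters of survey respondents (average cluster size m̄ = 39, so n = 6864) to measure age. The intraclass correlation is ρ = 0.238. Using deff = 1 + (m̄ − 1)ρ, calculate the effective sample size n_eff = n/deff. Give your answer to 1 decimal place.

deff = 1 + (39 − 1)·0.238 = 1 + 9.044 = 10.044.
n_eff = 6864 / 10.044 = 683.4.

683.4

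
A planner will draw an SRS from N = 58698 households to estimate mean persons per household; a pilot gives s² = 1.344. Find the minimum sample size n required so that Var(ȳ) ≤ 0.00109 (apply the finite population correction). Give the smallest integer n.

Without fpc, n₀ = s²/D = 1.344/0.00109 = 1233.0275.
With fpc, (1 − n/N)·s²/n ≤ D requires n ≥ n₀/(1 + n₀/N) = 1233.0275/(1 + 1233.0275/58698) = 1207.6591.
Rounding up, n = 1208.

1208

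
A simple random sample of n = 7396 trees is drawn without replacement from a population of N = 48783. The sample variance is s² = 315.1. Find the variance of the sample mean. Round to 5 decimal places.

0.03614

Under SRS without replacement, Var(ȳ) = (1 − f)·s²/n with f = n/N = 7396/48783 = 0.15161019.
Var(ȳ) = (1 − 0.15161019)·315.1/7396 = 0.84838981·0.04260411 = 0.036144893.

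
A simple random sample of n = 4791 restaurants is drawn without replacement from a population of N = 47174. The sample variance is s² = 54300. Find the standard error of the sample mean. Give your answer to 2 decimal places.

3.19

Under SRS without replacement, Var(ȳ) = (1 − f)·s²/n with f = n/N = 4791/47174 = 0.10156018.
Var(ȳ) = (1 − 0.10156018)·54300/4791 = 0.89843982·11.333751 = 10.182693.
SE(ȳ) = √(10.182693) = 3.19.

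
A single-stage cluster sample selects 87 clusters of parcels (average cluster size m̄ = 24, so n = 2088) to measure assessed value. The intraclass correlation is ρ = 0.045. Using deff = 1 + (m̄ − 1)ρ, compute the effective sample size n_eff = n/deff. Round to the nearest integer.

deff = 1 + (24 − 1)·0.045 = 1 + 1.035 = 2.035.
n_eff = 2088 / 2.035 = 1026.

1026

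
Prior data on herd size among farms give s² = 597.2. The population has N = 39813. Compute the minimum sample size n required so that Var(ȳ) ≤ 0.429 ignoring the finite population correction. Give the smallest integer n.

Without fpc, n₀ = s²/D = 597.2/0.429 = 1392.0746.
Rounding up, n = 1393.

1393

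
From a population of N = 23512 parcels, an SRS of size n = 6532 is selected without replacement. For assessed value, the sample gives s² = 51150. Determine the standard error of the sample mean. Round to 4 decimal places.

Under SRS without replacement, Var(ȳ) = (1 − f)·s²/n with f = n/N = 6532/23512 = 0.27781558.
Var(ȳ) = (1 − 0.27781558)·51150/6532 = 0.72218442·7.8306797 = 5.6551949.
SE(ȳ) = √(5.6551949) = 2.3781.

2.3781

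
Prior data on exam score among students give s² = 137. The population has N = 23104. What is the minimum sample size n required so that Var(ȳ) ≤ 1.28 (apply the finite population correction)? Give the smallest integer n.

Without fpc, n₀ = s²/D = 137/1.28 = 107.0312.
With fpc, (1 − n/N)·s²/n ≤ D requires n ≥ n₀/(1 + n₀/N) = 107.0312/(1 + 107.0312/23104) = 106.5377.
Rounding up, n = 107.

107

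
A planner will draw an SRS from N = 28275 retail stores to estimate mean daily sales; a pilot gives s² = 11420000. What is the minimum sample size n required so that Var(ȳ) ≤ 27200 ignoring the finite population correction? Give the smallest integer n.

420

Without fpc, n₀ = s²/D = 11420000/27200 = 419.8529.
Rounding up, n = 420.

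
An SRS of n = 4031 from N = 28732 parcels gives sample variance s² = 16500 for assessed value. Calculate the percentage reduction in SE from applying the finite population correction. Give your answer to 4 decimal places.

f = n/N = 4031/28732 = 0.14029653.
SE_no-fpc = √(s²/n) = 2.0231849; SE_fpc = √((1−f)s²/n) = 1.875901.
Ratio = √(1−f) = 0.92720196. Reduction = 100·(1 − 0.92720196) = 7.2798%.

7.2798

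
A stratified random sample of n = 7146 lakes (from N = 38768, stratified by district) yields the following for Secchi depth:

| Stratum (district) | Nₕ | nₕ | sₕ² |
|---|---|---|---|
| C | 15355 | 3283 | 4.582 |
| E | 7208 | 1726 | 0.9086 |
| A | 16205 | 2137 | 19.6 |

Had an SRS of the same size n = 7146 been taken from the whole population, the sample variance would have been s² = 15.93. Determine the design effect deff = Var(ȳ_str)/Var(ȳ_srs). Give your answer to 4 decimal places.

Var(ȳ_str) = Σ Wₕ²(1−fₕ)sₕ²/nₕ with Wₕ = Nₕ/38768:
  C: (15355/38768)²·(1−3283/15355)·4.582/3283 = 1.7213392 × 10^-4
  E: (7208/38768)²·(1−1726/7208)·0.9086/1726 = 1.3840091 × 10^-5
  A: (16205/38768)²·(1−2137/16205)·19.6/2137 = 0.001391189
  → Var(ȳ_str) = 0.001577163.
Var(ȳ_srs) = (1 − 7146/38768)·15.93/7146 = 0.0018183132.
deff = 0.001577163 / 0.0018183132 = 0.8674.

0.8674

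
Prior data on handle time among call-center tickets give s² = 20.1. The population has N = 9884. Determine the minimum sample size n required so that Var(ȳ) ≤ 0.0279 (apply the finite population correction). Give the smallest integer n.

672

Without fpc, n₀ = s²/D = 20.1/0.0279 = 720.4301.
With fpc, (1 − n/N)·s²/n ≤ D requires n ≥ n₀/(1 + n₀/N) = 720.4301/(1 + 720.4301/9884) = 671.4864.
Rounding up, n = 672.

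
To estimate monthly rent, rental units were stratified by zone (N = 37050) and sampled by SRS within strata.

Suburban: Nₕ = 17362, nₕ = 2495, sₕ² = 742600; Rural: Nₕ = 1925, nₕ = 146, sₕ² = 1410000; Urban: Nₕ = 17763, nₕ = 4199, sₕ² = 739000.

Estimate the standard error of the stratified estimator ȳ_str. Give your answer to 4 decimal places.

Var(ȳ_str) = Σₕ Wₕ²(1 − fₕ)sₕ²/nₕ with Wₕ = Nₕ/N, N = 37050.
Suburban: Wₕ = 0.46860999; term = 0.46860999²·(1 − 0.14370464)·742600/2495 = 55.966876.
Rural: Wₕ = 0.05195682; term = 0.05195682²·(1 − 0.07584416)·1410000/146 = 24.093313.
Urban: Wₕ = 0.47943320; term = 0.47943320²·(1 − 0.23639025)·739000/4199 = 30.890592.
Sum = 110.95078.
SE = √(110.95078) = 10.5333.

10.5333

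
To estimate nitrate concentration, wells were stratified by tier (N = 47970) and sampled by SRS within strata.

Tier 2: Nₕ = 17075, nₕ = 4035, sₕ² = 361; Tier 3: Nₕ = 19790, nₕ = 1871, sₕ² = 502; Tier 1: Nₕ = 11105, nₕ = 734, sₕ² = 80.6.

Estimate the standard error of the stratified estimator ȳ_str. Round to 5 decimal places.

Var(ȳ_str) = Σₕ Wₕ²(1 − fₕ)sₕ²/nₕ with Wₕ = Nₕ/N, N = 47970.
Tier 2: Wₕ = 0.35595164; term = 0.35595164²·(1 − 0.23631040)·361/4035 = 0.0086569026.
Tier 3: Wₕ = 0.41254951; term = 0.41254951²·(1 − 0.09454270)·502/1871 = 0.041347576.
Tier 1: Wₕ = 0.23149885; term = 0.23149885²·(1 − 0.06609635)·80.6/734 = 0.005495899.
Sum = 0.055500378.
SE = √(0.055500378) = 0.23559.

0.23559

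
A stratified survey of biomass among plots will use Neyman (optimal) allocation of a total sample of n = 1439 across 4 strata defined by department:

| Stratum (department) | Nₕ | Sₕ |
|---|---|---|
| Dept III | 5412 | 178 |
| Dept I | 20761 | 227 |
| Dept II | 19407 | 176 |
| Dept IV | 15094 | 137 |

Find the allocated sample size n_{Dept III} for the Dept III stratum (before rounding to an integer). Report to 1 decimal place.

124.2

Neyman allocation: nₕ = n·NₕSₕ / Σⱼ NⱼSⱼ.
Σ NⱼSⱼ = 5412·178 + 20761·227 + 19407·176 + 15094·137 = 1.1159593 × 10^7.
n_{Dept III} = 1439·5412·178 / (1.1159593 × 10^7) = 124.2.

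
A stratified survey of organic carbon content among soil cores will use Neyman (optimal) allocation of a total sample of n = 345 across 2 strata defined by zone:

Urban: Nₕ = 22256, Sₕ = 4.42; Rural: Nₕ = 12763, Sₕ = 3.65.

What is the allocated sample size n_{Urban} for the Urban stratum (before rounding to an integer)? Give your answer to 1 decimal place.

234.1

Neyman allocation: nₕ = n·NₕSₕ / Σⱼ NⱼSⱼ.
Σ NⱼSⱼ = 22256·4.42 + 12763·3.65 = 144956.47.
n_{Urban} = 345·22256·4.42 / 144956.47 = 234.1.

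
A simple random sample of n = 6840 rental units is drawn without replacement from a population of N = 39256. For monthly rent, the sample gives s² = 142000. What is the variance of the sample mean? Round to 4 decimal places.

17.1430

Under SRS without replacement, Var(ȳ) = (1 − f)·s²/n with f = n/N = 6840/39256 = 0.17424088.
Var(ȳ) = (1 − 0.17424088)·142000/6840 = 0.82575912·20.760234 = 17.142952.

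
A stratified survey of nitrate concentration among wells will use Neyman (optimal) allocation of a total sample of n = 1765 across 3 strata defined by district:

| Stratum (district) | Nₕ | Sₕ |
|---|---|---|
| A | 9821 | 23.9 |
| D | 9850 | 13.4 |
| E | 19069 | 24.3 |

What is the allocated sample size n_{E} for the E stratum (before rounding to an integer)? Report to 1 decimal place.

Neyman allocation: nₕ = n·NₕSₕ / Σⱼ NⱼSⱼ.
Σ NⱼSⱼ = 9821·23.9 + 9850·13.4 + 19069·24.3 = 830088.6.
n_{E} = 1765·19069·24.3 / 830088.6 = 985.3.

985.3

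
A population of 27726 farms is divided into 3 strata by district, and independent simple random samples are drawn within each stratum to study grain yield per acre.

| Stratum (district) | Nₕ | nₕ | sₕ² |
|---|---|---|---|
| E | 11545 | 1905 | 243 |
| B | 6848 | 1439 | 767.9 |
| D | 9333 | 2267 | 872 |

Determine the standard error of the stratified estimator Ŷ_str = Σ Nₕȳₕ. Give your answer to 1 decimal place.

Var(Ŷ_str) = Σₕ Nₕ²(1 − fₕ)sₕ²/nₕ.
E: 11545²·(1 − 1905/11545)·243/1905 = 1.4196532 × 10^7.
B: 6848²·(1 − 1439/6848)·767.9/1439 = 1.9766265 × 10^7.
D: 9333²·(1 − 2267/9333)·872/2267 = 2.536646 × 10^7.
Sum = 5.9329257 × 10^7.
SE = √(5.9329257 × 10^7) = 7702.5.

7702.5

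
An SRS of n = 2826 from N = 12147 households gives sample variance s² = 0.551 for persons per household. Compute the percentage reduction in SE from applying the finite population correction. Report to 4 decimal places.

12.4015

f = n/N = 2826/12147 = 0.23265004.
SE_no-fpc = √(s²/n) = 0.013963353; SE_fpc = √((1−f)s²/n) = 0.01223169.
Ratio = √(1−f) = 0.87598514. Reduction = 100·(1 − 0.87598514) = 12.4015%.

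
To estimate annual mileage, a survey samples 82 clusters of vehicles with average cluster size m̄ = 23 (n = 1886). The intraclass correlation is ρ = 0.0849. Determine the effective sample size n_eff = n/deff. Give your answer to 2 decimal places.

deff = 1 + (23 − 1)·0.0849 = 1 + 1.8678 = 2.8678.
n_eff = 1886 / 2.8678 = 657.65.

657.65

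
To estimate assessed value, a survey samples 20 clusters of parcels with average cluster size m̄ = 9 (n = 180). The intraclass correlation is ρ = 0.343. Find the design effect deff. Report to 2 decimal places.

3.74

deff = 1 + (9 − 1)·0.343 = 1 + 2.744 = 3.744.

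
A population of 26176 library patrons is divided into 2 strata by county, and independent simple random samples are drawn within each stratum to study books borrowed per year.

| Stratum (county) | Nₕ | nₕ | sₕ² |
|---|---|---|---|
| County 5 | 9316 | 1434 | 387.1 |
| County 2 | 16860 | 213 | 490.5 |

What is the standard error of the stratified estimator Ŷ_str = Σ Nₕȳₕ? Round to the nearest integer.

25810

Var(Ŷ_str) = Σₕ Nₕ²(1 − fₕ)sₕ²/nₕ.
County 5: 9316²·(1 − 1434/9316)·387.1/1434 = 1.9821656 × 10^7.
County 2: 16860²·(1 − 213/16860)·490.5/213 = 6.4632798 × 10^8.
Sum = 6.6614964 × 10^8.
SE = √(6.6614964 × 10^8) = 25810.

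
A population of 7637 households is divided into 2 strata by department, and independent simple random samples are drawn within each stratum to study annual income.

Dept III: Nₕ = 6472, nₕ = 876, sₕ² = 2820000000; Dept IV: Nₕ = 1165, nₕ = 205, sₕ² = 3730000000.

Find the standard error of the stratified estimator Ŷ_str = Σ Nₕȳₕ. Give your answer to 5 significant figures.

1.1702 × 10^7

Var(Ŷ_str) = Σₕ Nₕ²(1 − fₕ)sₕ²/nₕ.
Dept III: 6472²·(1 − 876/6472)·2820000000/876 = 1.1658998 × 10^14.
Dept IV: 1165²·(1 − 205/1165)·3730000000/205 = 2.0349424 × 10^13.
Sum = 1.369394 × 10^14.
SE = √(1.369394 × 10^14) = 1.1702 × 10^7.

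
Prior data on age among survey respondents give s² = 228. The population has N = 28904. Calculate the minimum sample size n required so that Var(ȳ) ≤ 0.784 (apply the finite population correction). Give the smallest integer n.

Without fpc, n₀ = s²/D = 228/0.784 = 290.8163.
With fpc, (1 − n/N)·s²/n ≤ D requires n ≥ n₀/(1 + n₀/N) = 290.8163/(1 + 290.8163/28904) = 287.9194.
Rounding up, n = 288.

288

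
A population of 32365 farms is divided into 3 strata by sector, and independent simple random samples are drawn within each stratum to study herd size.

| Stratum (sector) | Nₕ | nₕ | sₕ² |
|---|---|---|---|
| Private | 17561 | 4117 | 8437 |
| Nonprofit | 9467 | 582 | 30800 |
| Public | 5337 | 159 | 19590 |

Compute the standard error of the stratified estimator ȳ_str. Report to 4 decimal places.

2.8217

Var(ȳ_str) = Σₕ Wₕ²(1 − fₕ)sₕ²/nₕ with Wₕ = Nₕ/N, N = 32365.
Private: Wₕ = 0.54259231; term = 0.54259231²·(1 − 0.23443995)·8437/4117 = 0.46188484.
Nonprofit: Wₕ = 0.29250734; term = 0.29250734²·(1 − 0.06147671)·30800/582 = 4.249583.
Public: Wₕ = 0.16490036; term = 0.16490036²·(1 − 0.02979202)·19590/159 = 3.2504638.
Sum = 7.9619316.
SE = √(7.9619316) = 2.8217.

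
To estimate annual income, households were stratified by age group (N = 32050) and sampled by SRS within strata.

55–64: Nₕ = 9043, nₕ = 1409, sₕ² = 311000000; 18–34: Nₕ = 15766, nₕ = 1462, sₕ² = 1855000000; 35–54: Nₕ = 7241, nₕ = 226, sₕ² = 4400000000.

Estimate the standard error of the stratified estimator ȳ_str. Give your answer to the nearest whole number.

Var(ȳ_str) = Σₕ Wₕ²(1 − fₕ)sₕ²/nₕ with Wₕ = Nₕ/N, N = 32050.
55–64: Wₕ = 0.28215289; term = 0.28215289²·(1 − 0.15581112)·311000000/1409 = 14833.991.
18–34: Wₕ = 0.49191888; term = 0.49191888²·(1 − 0.09273119)·1855000000/1462 = 278560.48.
35–54: Wₕ = 0.22592824; term = 0.22592824²·(1 − 0.03121116)·4400000000/226 = 962751.92.
Sum = 1.2561464 × 10^6.
SE = √(1.2561464 × 10^6) = 1121.

1121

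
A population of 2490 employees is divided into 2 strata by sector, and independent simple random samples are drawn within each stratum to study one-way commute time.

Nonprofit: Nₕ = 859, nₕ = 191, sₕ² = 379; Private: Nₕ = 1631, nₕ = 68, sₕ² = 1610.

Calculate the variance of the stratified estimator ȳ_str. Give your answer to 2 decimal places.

Var(ȳ_str) = Σₕ Wₕ²(1 − fₕ)sₕ²/nₕ with Wₕ = Nₕ/N, N = 2490.
Nonprofit: Wₕ = 0.34497992; term = 0.34497992²·(1 − 0.22235157)·379/191 = 0.18364401.
Private: Wₕ = 0.65502008; term = 0.65502008²·(1 − 0.04169221)·1610/68 = 9.7348936.
Sum = 9.9185376.

9.92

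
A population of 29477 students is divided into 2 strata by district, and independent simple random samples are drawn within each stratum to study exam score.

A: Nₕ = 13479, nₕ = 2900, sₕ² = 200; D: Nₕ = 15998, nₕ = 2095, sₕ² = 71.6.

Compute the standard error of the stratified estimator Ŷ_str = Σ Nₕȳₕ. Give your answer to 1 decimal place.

Var(Ŷ_str) = Σₕ Nₕ²(1 − fₕ)sₕ²/nₕ.
A: 13479²·(1 − 2900/13479)·200/2900 = 9.8340925 × 10^6.
D: 15998²·(1 − 2095/15998)·71.6/2095 = 7.6015684 × 10^6.
Sum = 1.7435661 × 10^7.
SE = √(1.7435661 × 10^7) = 4175.6.

4175.6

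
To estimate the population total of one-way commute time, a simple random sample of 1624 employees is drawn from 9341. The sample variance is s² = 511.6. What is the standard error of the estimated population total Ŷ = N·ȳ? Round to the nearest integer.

Var(Ŷ) = N²·Var(ȳ) = N²·(1 − n/N)·s²/n.
f = 1624/9341 = 0.17385719; Var(ȳ) = 0.82614281·511.6/1624 = 0.26025533.
Var(Ŷ) = 9341² · 0.26025533 = 2.2708392 × 10^7.
SE(Ŷ) = √(2.2708392 × 10^7) = 4765.

4765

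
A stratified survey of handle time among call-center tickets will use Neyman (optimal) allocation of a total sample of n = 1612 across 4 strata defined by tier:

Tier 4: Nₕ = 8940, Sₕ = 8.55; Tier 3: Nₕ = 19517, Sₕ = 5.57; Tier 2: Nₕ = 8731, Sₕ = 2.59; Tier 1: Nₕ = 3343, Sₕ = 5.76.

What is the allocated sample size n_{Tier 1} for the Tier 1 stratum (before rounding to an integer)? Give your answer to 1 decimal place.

136.7

Neyman allocation: nₕ = n·NₕSₕ / Σⱼ NⱼSⱼ.
Σ NⱼSⱼ = 8940·8.55 + 19517·5.57 + 8731·2.59 + 3343·5.76 = 227015.66.
n_{Tier 1} = 1612·3343·5.76 / 227015.66 = 136.7.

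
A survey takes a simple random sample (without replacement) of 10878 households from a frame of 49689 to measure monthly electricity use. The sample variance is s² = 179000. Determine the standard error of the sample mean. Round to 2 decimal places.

3.59

Under SRS without replacement, Var(ȳ) = (1 − f)·s²/n with f = n/N = 10878/49689 = 0.21892169.
Var(ȳ) = (1 − 0.21892169)·179000/10878 = 0.78107831·16.455231 = 12.852824.
SE(ȳ) = √(12.852824) = 3.59.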